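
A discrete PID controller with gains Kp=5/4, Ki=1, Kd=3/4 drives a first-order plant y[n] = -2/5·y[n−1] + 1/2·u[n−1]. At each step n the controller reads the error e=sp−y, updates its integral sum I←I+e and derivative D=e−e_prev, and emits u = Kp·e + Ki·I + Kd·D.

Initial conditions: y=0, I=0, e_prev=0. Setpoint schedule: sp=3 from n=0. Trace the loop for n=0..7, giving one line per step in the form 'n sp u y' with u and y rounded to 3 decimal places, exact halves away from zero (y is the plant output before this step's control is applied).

0 3 9.000 0.000
1 3 -3.750 4.500
2 3 22.650 -3.675
3 3 -26.216 12.795
4 3 69.405 -18.226
5 3 -113.292 41.993
6 3 239.187 -73.443
7 3 -438.188 148.971

(exact arithmetic carried between steps; '≈' marks a value shown rounded to 6 d.p. or computed from one; I and e_prev carry over from the previous line; the table rounds u and y to 3 d.p., halves away from zero)
n=0: y=0, sp=3, e=sp−y=3; I=3, D=e−e_prev=3; u=5/4·3+1·3+3/4·3=9; next y=-2/5·0+1/2·9=4.5
n=1: y=4.5, sp=3, e=sp−y=-1.5; I=1.5, D=e−e_prev=-4.5; u=5/4·(-1.5)+1·1.5+3/4·(-4.5)=-3.75; next y=-2/5·4.5+1/2·(-3.75)=-3.675
n=2: y=-3.675, sp=3, e=sp−y=6.675; I=8.175, D=e−e_prev=8.175; u=5/4·6.675+1·8.175+3/4·8.175=22.65; next y=-2/5·(-3.675)+1/2·22.65=12.795
n=3: y=12.795, sp=3, e=sp−y=-9.795; I=-1.62, D=e−e_prev=-16.47; u=5/4·(-9.795)+1·(-1.62)+3/4·(-16.47)=-26.21625; next y=-2/5·12.795+1/2·(-26.21625)=-18.226125
n=4: y=-18.226125, sp=3, e=sp−y=21.226125; I=19.606125, D=e−e_prev=31.021125; u=5/4·21.226125+1·19.606125+3/4·31.021125=69.404625; next y=-2/5·(-18.226125)+1/2·69.404625≈41.992763
n=5: y≈41.992763, sp=3, e=sp−y≈-38.992763; I≈-19.386638, D=e−e_prev≈-60.218888; u=5/4·(-38.992763)+1·(-19.386638)+3/4·(-60.218888)≈-113.291756; next y=-2/5·41.992763+1/2·(-113.291756)≈-73.442983
n=6: y≈-73.442983, sp=3, e=sp−y≈76.442983; I≈57.056346, D=e−e_prev≈115.435746; u=5/4·76.442983+1·57.056346+3/4·115.435746≈239.186884; next y=-2/5·(-73.442983)+1/2·239.186884≈148.970635
n=7: y≈148.970635, sp=3, e=sp−y≈-145.970635; I≈-88.914290, D=e−e_prev≈-222.413618; u=5/4·(-145.970635)+1·(-88.914290)+3/4·(-222.413618)≈-438.187797; next y=-2/5·148.970635+1/2·(-438.187797)≈-278.682153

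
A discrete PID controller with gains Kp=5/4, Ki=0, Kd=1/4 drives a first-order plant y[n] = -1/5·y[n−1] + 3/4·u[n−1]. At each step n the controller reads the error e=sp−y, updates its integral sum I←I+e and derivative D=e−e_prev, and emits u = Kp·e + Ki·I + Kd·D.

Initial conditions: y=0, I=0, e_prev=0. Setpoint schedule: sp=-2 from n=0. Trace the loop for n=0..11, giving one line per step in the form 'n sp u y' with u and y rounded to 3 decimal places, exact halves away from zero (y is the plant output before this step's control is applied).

0 -2 -3.000 0.000
1 -2 0.875 -2.250
2 -2 -4.722 1.106
3 -2 3.421 -3.763
4 -2 -8.418 3.318
5 -2 8.795 -6.977
6 -2 -16.231 7.991
7 -2 20.155 -13.772
8 -2 -32.749 17.871
9 -2 44.172 -28.136
10 -2 -67.668 38.756
11 -2 94.942 -58.502

(exact arithmetic carried between steps; '≈' marks a value shown rounded to 6 d.p. or computed from one; I and e_prev carry over from the previous line; the table rounds u and y to 3 d.p., halves away from zero)
n=0: y=0, sp=-2, e=sp−y=-2; I=-2, D=e−e_prev=-2; u=5/4·(-2)+0·(-2)+1/4·(-2)=-3; next y=-1/5·0+3/4·(-3)=-2.25
n=1: y=-2.25, sp=-2, e=sp−y=0.25; I=-1.75, D=e−e_prev=2.25; u=5/4·0.25+0·(-1.75)+1/4·2.25=0.875; next y=-1/5·(-2.25)+3/4·0.875=1.10625
n=2: y=1.10625, sp=-2, e=sp−y=-3.10625; I=-4.85625, D=e−e_prev=-3.35625; u=5/4·(-3.10625)+0·(-4.85625)+1/4·(-3.35625)=-4.721875; next y=-1/5·1.10625+3/4·(-4.721875)≈-3.762656
n=3: y≈-3.762656, sp=-2, e=sp−y≈1.762656; I≈-3.093594, D=e−e_prev≈4.868906; u=5/4·1.762656+0·(-3.093594)+1/4·4.868906≈3.420547; next y=-1/5·(-3.762656)+3/4·3.420547≈3.317941
n=4: y≈3.317941, sp=-2, e=sp−y≈-5.317941; I≈-8.411535, D=e−e_prev≈-7.080598; u=5/4·(-5.317941)+0·(-8.411535)+1/4·(-7.080598)≈-8.417576; next y=-1/5·3.317941+3/4·(-8.417576)≈-6.976770
n=5: y≈-6.976770, sp=-2, e=sp−y≈4.976770; I≈-3.434765, D=e−e_prev≈10.294712; u=5/4·4.976770+0·(-3.434765)+1/4·10.294712≈8.794641; next y=-1/5·(-6.976770)+3/4·8.794641≈7.991335
n=6: y≈7.991335, sp=-2, e=sp−y≈-9.991335; I≈-13.426100, D=e−e_prev≈-14.968105; u=5/4·(-9.991335)+0·(-13.426100)+1/4·(-14.968105)≈-16.231195; next y=-1/5·7.991335+3/4·(-16.231195)≈-13.771663
n=7: y≈-13.771663, sp=-2, e=sp−y≈11.771663; I≈-1.654436, D=e−e_prev≈21.762998; u=5/4·11.771663+0·(-1.654436)+1/4·21.762998≈20.155328; next y=-1/5·(-13.771663)+3/4·20.155328≈17.870829
n=8: y≈17.870829, sp=-2, e=sp−y≈-19.870829; I≈-21.525265, D=e−e_prev≈-31.642492; u=5/4·(-19.870829)+0·(-21.525265)+1/4·(-31.642492)≈-32.749159; next y=-1/5·17.870829+3/4·(-32.749159)≈-28.136035
n=9: y≈-28.136035, sp=-2, e=sp−y≈26.136035; I≈4.610770, D=e−e_prev≈46.006864; u=5/4·26.136035+0·4.610770+1/4·46.006864≈44.171760; next y=-1/5·(-28.136035)+3/4·44.171760≈38.756027
n=10: y≈38.756027, sp=-2, e=sp−y≈-40.756027; I≈-36.145257, D=e−e_prev≈-66.892062; u=5/4·(-40.756027)+0·(-36.145257)+1/4·(-66.892062)≈-67.668049; next y=-1/5·38.756027+3/4·(-67.668049)≈-58.502242
n=11: y≈-58.502242, sp=-2, e=sp−y≈56.502242; I≈20.356985, D=e−e_prev≈97.258269; u=5/4·56.502242+0·20.356985+1/4·97.258269≈94.942370; next y=-1/5·(-58.502242)+3/4·94.942370≈82.907226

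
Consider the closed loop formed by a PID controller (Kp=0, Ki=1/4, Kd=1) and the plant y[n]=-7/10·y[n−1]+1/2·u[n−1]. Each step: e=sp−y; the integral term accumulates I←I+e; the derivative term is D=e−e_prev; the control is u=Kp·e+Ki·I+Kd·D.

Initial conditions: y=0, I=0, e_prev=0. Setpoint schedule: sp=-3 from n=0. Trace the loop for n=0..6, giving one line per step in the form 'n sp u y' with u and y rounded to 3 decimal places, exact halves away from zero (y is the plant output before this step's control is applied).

0 -3 -3.750 0.000
1 -3 0.844 -1.875
2 -3 -5.824 1.734
3 -3 3.927 -4.126
4 -3 -12.874 4.852
5 -3 12.498 -9.834
6 -3 -29.187 13.132

(exact arithmetic carried between steps; '≈' marks a value shown rounded to 6 d.p. or computed from one; I and e_prev carry over from the previous line; the table rounds u and y to 3 d.p., halves away from zero)
n=0: y=0, sp=-3, e=sp−y=-3; I=-3, D=e−e_prev=-3; u=0·(-3)+1/4·(-3)+1·(-3)=-3.75; next y=-7/10·0+1/2·(-3.75)=-1.875
n=1: y=-1.875, sp=-3, e=sp−y=-1.125; I=-4.125, D=e−e_prev=1.875; u=0·(-1.125)+1/4·(-4.125)+1·1.875=0.84375; next y=-7/10·(-1.875)+1/2·0.84375=1.734375
n=2: y=1.734375, sp=-3, e=sp−y=-4.734375; I=-8.859375, D=e−e_prev=-3.609375; u=0·(-4.734375)+1/4·(-8.859375)+1·(-3.609375)≈-5.824219; next y=-7/10·1.734375+1/2·(-5.824219)≈-4.126172
n=3: y≈-4.126172, sp=-3, e=sp−y≈1.126172; I≈-7.733203, D=e−e_prev≈5.860547; u=0·1.126172+1/4·(-7.733203)+1·5.860547≈3.927246; next y=-7/10·(-4.126172)+1/2·3.927246≈4.851943
n=4: y≈4.851943, sp=-3, e=sp−y≈-7.851943; I≈-15.585146, D=e−e_prev≈-8.978115; u=0·(-7.851943)+1/4·(-15.585146)+1·(-8.978115)≈-12.874402; next y=-7/10·4.851943+1/2·(-12.874402)≈-9.833561
n=5: y≈-9.833561, sp=-3, e=sp−y≈6.833561; I≈-8.751585, D=e−e_prev≈14.685505; u=0·6.833561+1/4·(-8.751585)+1·14.685505≈12.497608; next y=-7/10·(-9.833561)+1/2·12.497608≈13.132297
n=6: y≈13.132297, sp=-3, e=sp−y≈-16.132297; I≈-24.883882, D=e−e_prev≈-22.965858; u=0·(-16.132297)+1/4·(-24.883882)+1·(-22.965858)≈-29.186829; next y=-7/10·13.132297+1/2·(-29.186829)≈-23.786022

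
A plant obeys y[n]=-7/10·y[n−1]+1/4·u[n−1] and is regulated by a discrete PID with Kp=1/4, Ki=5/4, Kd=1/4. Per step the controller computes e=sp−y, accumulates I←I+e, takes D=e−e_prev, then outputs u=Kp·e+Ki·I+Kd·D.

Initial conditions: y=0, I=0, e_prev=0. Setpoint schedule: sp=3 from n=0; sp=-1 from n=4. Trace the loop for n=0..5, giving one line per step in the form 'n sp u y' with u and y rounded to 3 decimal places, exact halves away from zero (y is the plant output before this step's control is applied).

(exact arithmetic carried between steps; '≈' marks a value shown rounded to 6 d.p. or computed from one; I and e_prev carry over from the previous line; the table rounds u and y to 3 d.p., halves away from zero)
n=0: y=0, sp=3, e=sp−y=3; I=3, D=e−e_prev=3; u=1/4·3+5/4·3+1/4·3=5.25; next y=-7/10·0+1/4·5.25=1.3125
n=1: y=1.3125, sp=3, e=sp−y=1.6875; I=4.6875, D=e−e_prev=-1.3125; u=1/4·1.6875+5/4·4.6875+1/4·(-1.3125)=5.953125; next y=-7/10·1.3125+1/4·5.953125≈0.569531
n=2: y≈0.569531, sp=3, e=sp−y≈2.430469; I≈7.117969, D=e−e_prev≈0.742969; u=1/4·2.430469+5/4·7.117969+1/4·0.742969≈9.690820; next y=-7/10·0.569531+1/4·9.690820≈2.024033
n=3: y≈2.024033, sp=3, e=sp−y≈0.975967; I≈8.093936, D=e−e_prev≈-1.454502; u=1/4·0.975967+5/4·8.093936+1/4·(-1.454502)≈9.997786; next y=-7/10·2.024033+1/4·9.997786≈1.082623
n=4: y≈1.082623, sp=-1, e=sp−y≈-2.082623; I≈6.011312, D=e−e_prev≈-3.058590; u=1/4·(-2.082623)+5/4·6.011312+1/4·(-3.058590)≈6.228837; next y=-7/10·1.082623+1/4·6.228837≈0.799373
n=5: y≈0.799373, sp=-1, e=sp−y≈-1.799373; I≈4.211939, D=e−e_prev≈0.283250; u=1/4·(-1.799373)+5/4·4.211939+1/4·0.283250≈4.885893; next y=-7/10·0.799373+1/4·4.885893≈0.661912

0 3 5.250 0.000
1 3 5.953 1.313
2 3 9.691 0.570
3 3 9.998 2.024
4 -1 6.229 1.083
5 -1 4.886 0.799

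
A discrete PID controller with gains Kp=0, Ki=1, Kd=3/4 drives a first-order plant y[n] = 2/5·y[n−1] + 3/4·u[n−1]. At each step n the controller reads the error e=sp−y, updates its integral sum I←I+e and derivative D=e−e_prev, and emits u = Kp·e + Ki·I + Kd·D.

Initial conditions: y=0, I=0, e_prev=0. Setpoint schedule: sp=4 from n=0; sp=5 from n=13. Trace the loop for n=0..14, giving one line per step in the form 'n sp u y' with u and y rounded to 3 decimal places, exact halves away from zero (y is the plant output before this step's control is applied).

0 4 7.000 0.000
1 4 -1.188 5.250
2 4 8.571 1.209
3 4 -1.648 6.912
4 4 9.138 1.528
5 4 -2.817 7.465
6 4 9.706 0.873
7 4 -3.933 7.629
8 4 10.677 0.102
9 4 -4.977 8.048
10 4 11.918 -0.513
11 4 -6.171 8.733
12 4 13.300 -1.135
13 5 -5.864 9.521
14 5 14.550 -0.590

(exact arithmetic carried between steps; '≈' marks a value shown rounded to 6 d.p. or computed from one; I and e_prev carry over from the previous line; the table rounds u and y to 3 d.p., halves away from zero)
n=0: y=0, sp=4, e=sp−y=4; I=4, D=e−e_prev=4; u=0·4+1·4+3/4·4=7; next y=2/5·0+3/4·7=5.25
n=1: y=5.25, sp=4, e=sp−y=-1.25; I=2.75, D=e−e_prev=-5.25; u=0·(-1.25)+1·2.75+3/4·(-5.25)=-1.1875; next y=2/5·5.25+3/4·(-1.1875)=1.209375
n=2: y=1.209375, sp=4, e=sp−y=2.790625; I=5.540625, D=e−e_prev=4.040625; u=0·2.790625+1·5.540625+3/4·4.040625≈8.571094; next y=2/5·1.209375+3/4·8.571094≈6.912070
n=3: y≈6.912070, sp=4, e=sp−y≈-2.912070; I≈2.628555, D=e−e_prev≈-5.702695; u=0·(-2.912070)+1·2.628555+3/4·(-5.702695)≈-1.648467; next y=2/5·6.912070+3/4·(-1.648467)≈1.528478
n=4: y≈1.528478, sp=4, e=sp−y≈2.471522; I≈5.100077, D=e−e_prev≈5.383592; u=0·2.471522+1·5.100077+3/4·5.383592≈9.137771; next y=2/5·1.528478+3/4·9.137771≈7.464719
n=5: y≈7.464719, sp=4, e=sp−y≈-3.464719; I≈1.635357, D=e−e_prev≈-5.936241; u=0·(-3.464719)+1·1.635357+3/4·(-5.936241)≈-2.816824; next y=2/5·7.464719+3/4·(-2.816824)≈0.873270
n=6: y≈0.873270, sp=4, e=sp−y≈3.126730; I≈4.762087, D=e−e_prev≈6.591449; u=0·3.126730+1·4.762087+3/4·6.591449≈9.705674; next y=2/5·0.873270+3/4·9.705674≈7.628564
n=7: y≈7.628564, sp=4, e=sp−y≈-3.628564; I≈1.133524, D=e−e_prev≈-6.755294; u=0·(-3.628564)+1·1.133524+3/4·(-6.755294)≈-3.932947; next y=2/5·7.628564+3/4·(-3.932947)≈0.101715
n=8: y≈0.101715, sp=4, e=sp−y≈3.898285; I≈5.031808, D=e−e_prev≈7.526848; u=0·3.898285+1·5.031808+3/4·7.526848≈10.676944; next y=2/5·0.101715+3/4·10.676944≈8.048394
n=9: y≈8.048394, sp=4, e=sp−y≈-4.048394; I≈0.983414, D=e−e_prev≈-7.946679; u=0·(-4.048394)+1·0.983414+3/4·(-7.946679)≈-4.976596; next y=2/5·8.048394+3/4·(-4.976596)≈-0.513089
n=10: y≈-0.513089, sp=4, e=sp−y≈4.513089; I≈5.496503, D=e−e_prev≈8.561483; u=0·4.513089+1·5.496503+3/4·8.561483≈11.917615; next y=2/5·(-0.513089)+3/4·11.917615≈8.732976
n=11: y≈8.732976, sp=4, e=sp−y≈-4.732976; I≈0.763527, D=e−e_prev≈-9.246065; u=0·(-4.732976)+1·0.763527+3/4·(-9.246065)≈-6.171022; next y=2/5·8.732976+3/4·(-6.171022)≈-1.135076
n=12: y≈-1.135076, sp=4, e=sp−y≈5.135076; I≈5.898603, D=e−e_prev≈9.868052; u=0·5.135076+1·5.898603+3/4·9.868052≈13.299642; next y=2/5·(-1.135076)+3/4·13.299642≈9.520701
n=13: y≈9.520701, sp=5, e=sp−y≈-4.520701; I≈1.377902, D=e−e_prev≈-9.655777; u=0·(-4.520701)+1·1.377902+3/4·(-9.655777)≈-5.863931; next y=2/5·9.520701+3/4·(-5.863931)≈-0.589668
n=14: y≈-0.589668, sp=5, e=sp−y≈5.589668; I≈6.967570, D=e−e_prev≈10.110368; u=0·5.589668+1·6.967570+3/4·10.110368≈14.550346; next y=2/5·(-0.589668)+3/4·14.550346≈10.676892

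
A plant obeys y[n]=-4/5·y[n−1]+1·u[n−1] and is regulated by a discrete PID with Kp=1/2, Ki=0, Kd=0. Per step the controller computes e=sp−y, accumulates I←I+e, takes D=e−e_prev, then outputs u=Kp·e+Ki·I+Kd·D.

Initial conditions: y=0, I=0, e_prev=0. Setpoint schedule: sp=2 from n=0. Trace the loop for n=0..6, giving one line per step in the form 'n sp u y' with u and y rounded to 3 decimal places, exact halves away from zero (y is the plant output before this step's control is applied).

0 2 1.000 0.000
1 2 0.500 1.000
2 2 1.150 -0.300
3 2 0.305 1.390
4 2 1.404 -0.807
5 2 -0.025 2.049
6 2 1.832 -1.664

(exact arithmetic carried between steps; '≈' marks a value shown rounded to 6 d.p. or computed from one; I and e_prev carry over from the previous line; the table rounds u and y to 3 d.p., halves away from zero)
n=0: y=0, sp=2, e=sp−y=2; I=2, D=e−e_prev=2; u=1/2·2+0·2+0·2=1; next y=-4/5·0+1·1=1
n=1: y=1, sp=2, e=sp−y=1; I=3, D=e−e_prev=-1; u=1/2·1+0·3+0·(-1)=0.5; next y=-4/5·1+1·0.5=-0.3
n=2: y=-0.3, sp=2, e=sp−y=2.3; I=5.3, D=e−e_prev=1.3; u=1/2·2.3+0·5.3+0·1.3=1.15; next y=-4/5·(-0.3)+1·1.15=1.39
n=3: y=1.39, sp=2, e=sp−y=0.61; I=5.91, D=e−e_prev=-1.69; u=1/2·0.61+0·5.91+0·(-1.69)=0.305; next y=-4/5·1.39+1·0.305=-0.807
n=4: y=-0.807, sp=2, e=sp−y=2.807; I=8.717, D=e−e_prev=2.197; u=1/2·2.807+0·8.717+0·2.197=1.4035; next y=-4/5·(-0.807)+1·1.4035=2.0491
n=5: y=2.0491, sp=2, e=sp−y=-0.0491; I=8.6679, D=e−e_prev=-2.8561; u=1/2·(-0.0491)+0·8.6679+0·(-2.8561)=-0.02455; next y=-4/5·2.0491+1·(-0.02455)=-1.66383
n=6: y=-1.66383, sp=2, e=sp−y=3.66383; I=12.33173, D=e−e_prev=3.71293; u=1/2·3.66383+0·12.33173+0·3.71293=1.831915; next y=-4/5·(-1.66383)+1·1.831915=3.162979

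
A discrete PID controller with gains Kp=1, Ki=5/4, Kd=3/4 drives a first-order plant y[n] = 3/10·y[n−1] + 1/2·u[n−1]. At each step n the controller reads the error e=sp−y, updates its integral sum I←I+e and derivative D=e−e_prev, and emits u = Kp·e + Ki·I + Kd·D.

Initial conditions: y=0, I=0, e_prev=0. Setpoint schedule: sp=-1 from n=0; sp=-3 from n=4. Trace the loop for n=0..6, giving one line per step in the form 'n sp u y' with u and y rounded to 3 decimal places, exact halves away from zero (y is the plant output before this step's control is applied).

0 -1 -3.000 0.000
1 -1 1.000 -1.500
2 -1 -4.150 0.050
3 -1 2.030 -2.060
4 -3 -11.599 0.397
5 -3 5.729 -5.680
6 -3 -16.001 1.161

(exact arithmetic carried between steps; '≈' marks a value shown rounded to 6 d.p. or computed from one; I and e_prev carry over from the previous line; the table rounds u and y to 3 d.p., halves away from zero)
n=0: y=0, sp=-1, e=sp−y=-1; I=-1, D=e−e_prev=-1; u=1·(-1)+5/4·(-1)+3/4·(-1)=-3; next y=3/10·0+1/2·(-3)=-1.5
n=1: y=-1.5, sp=-1, e=sp−y=0.5; I=-0.5, D=e−e_prev=1.5; u=1·0.5+5/4·(-0.5)+3/4·1.5=1; next y=3/10·(-1.5)+1/2·1=0.05
n=2: y=0.05, sp=-1, e=sp−y=-1.05; I=-1.55, D=e−e_prev=-1.55; u=1·(-1.05)+5/4·(-1.55)+3/4·(-1.55)=-4.15; next y=3/10·0.05+1/2·(-4.15)=-2.06
n=3: y=-2.06, sp=-1, e=sp−y=1.06; I=-0.49, D=e−e_prev=2.11; u=1·1.06+5/4·(-0.49)+3/4·2.11=2.03; next y=3/10·(-2.06)+1/2·2.03=0.397
n=4: y=0.397, sp=-3, e=sp−y=-3.397; I=-3.887, D=e−e_prev=-4.457; u=1·(-3.397)+5/4·(-3.887)+3/4·(-4.457)=-11.5985; next y=3/10·0.397+1/2·(-11.5985)=-5.68015
n=5: y=-5.68015, sp=-3, e=sp−y=2.68015; I=-1.20685, D=e−e_prev=6.07715; u=1·2.68015+5/4·(-1.20685)+3/4·6.07715=5.72945; next y=3/10·(-5.68015)+1/2·5.72945=1.16068
n=6: y=1.16068, sp=-3, e=sp−y=-4.16068; I=-5.36753, D=e−e_prev=-6.84083; u=1·(-4.16068)+5/4·(-5.36753)+3/4·(-6.84083)=-16.000715; next y=3/10·1.16068+1/2·(-16.000715)≈-7.652154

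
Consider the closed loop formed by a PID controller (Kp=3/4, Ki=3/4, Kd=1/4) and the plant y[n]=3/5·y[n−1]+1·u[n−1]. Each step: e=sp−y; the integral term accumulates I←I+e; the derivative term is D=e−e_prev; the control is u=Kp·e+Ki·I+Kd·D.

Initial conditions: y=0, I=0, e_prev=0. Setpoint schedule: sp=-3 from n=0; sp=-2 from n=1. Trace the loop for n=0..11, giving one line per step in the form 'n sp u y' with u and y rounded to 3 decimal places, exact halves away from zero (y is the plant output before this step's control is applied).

(exact arithmetic carried between steps; '≈' marks a value shown rounded to 6 d.p. or computed from one; I and e_prev carry over from the previous line; the table rounds u and y to 3 d.p., halves away from zero)
n=0: y=0, sp=-3, e=sp−y=-3; I=-3, D=e−e_prev=-3; u=3/4·(-3)+3/4·(-3)+1/4·(-3)=-5.25; next y=3/5·0+1·(-5.25)=-5.25
n=1: y=-5.25, sp=-2, e=sp−y=3.25; I=0.25, D=e−e_prev=6.25; u=3/4·3.25+3/4·0.25+1/4·6.25=4.1875; next y=3/5·(-5.25)+1·4.1875=1.0375
n=2: y=1.0375, sp=-2, e=sp−y=-3.0375; I=-2.7875, D=e−e_prev=-6.2875; u=3/4·(-3.0375)+3/4·(-2.7875)+1/4·(-6.2875)=-5.940625; next y=3/5·1.0375+1·(-5.940625)=-5.318125
n=3: y=-5.318125, sp=-2, e=sp−y=3.318125; I=0.530625, D=e−e_prev=6.355625; u=3/4·3.318125+3/4·0.530625+1/4·6.355625≈4.475469; next y=3/5·(-5.318125)+1·4.475469≈1.284594
n=4: y≈1.284594, sp=-2, e=sp−y≈-3.284594; I≈-2.753969, D=e−e_prev≈-6.602719; u=3/4·(-3.284594)+3/4·(-2.753969)+1/4·(-6.602719)≈-6.179602; next y=3/5·1.284594+1·(-6.179602)≈-5.408845
n=5: y≈-5.408845, sp=-2, e=sp−y≈3.408845; I≈0.654877, D=e−e_prev≈6.693439; u=3/4·3.408845+3/4·0.654877+1/4·6.693439≈4.721151; next y=3/5·(-5.408845)+1·4.721151≈1.475844
n=6: y≈1.475844, sp=-2, e=sp−y≈-3.475844; I≈-2.820967, D=e−e_prev≈-6.884689; u=3/4·(-3.475844)+3/4·(-2.820967)+1/4·(-6.884689)≈-6.443781; next y=3/5·1.475844+1·(-6.443781)≈-5.558274
n=7: y≈-5.558274, sp=-2, e=sp−y≈3.558274; I≈0.737307, D=e−e_prev≈7.034118; u=3/4·3.558274+3/4·0.737307+1/4·7.034118≈4.980216; next y=3/5·(-5.558274)+1·4.980216≈1.645251
n=8: y≈1.645251, sp=-2, e=sp−y≈-3.645251; I≈-2.907944, D=e−e_prev≈-7.203526; u=3/4·(-3.645251)+3/4·(-2.907944)+1/4·(-7.203526)≈-6.715778; next y=3/5·1.645251+1·(-6.715778)≈-5.728627
n=9: y≈-5.728627, sp=-2, e=sp−y≈3.728627; I≈0.820683, D=e−e_prev≈7.373878; u=3/4·3.728627+3/4·0.820683+1/4·7.373878≈5.255452; next y=3/5·(-5.728627)+1·5.255452≈1.818276
n=10: y≈1.818276, sp=-2, e=sp−y≈-3.818276; I≈-2.997593, D=e−e_prev≈-7.546903; u=3/4·(-3.818276)+3/4·(-2.997593)+1/4·(-7.546903)≈-6.998627; next y=3/5·1.818276+1·(-6.998627)≈-5.907662
n=11: y≈-5.907662, sp=-2, e=sp−y≈3.907662; I≈0.910069, D=e−e_prev≈7.725938; u=3/4·3.907662+3/4·0.910069+1/4·7.725938≈5.544782; next y=3/5·(-5.907662)+1·5.544782≈2.000185

0 -3 -5.250 0.000
1 -2 4.188 -5.250
2 -2 -5.941 1.038
3 -2 4.475 -5.318
4 -2 -6.180 1.285
5 -2 4.721 -5.409
6 -2 -6.444 1.476
7 -2 4.980 -5.558
8 -2 -6.716 1.645
9 -2 5.255 -5.729
10 -2 -6.999 1.818
11 -2 5.545 -5.908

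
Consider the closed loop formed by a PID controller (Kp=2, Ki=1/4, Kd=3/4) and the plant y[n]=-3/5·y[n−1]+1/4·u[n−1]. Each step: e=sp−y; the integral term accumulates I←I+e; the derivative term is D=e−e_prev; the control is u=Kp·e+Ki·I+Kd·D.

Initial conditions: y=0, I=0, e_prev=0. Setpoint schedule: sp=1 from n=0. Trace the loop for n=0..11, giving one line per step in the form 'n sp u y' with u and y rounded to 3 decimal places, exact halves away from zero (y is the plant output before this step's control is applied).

(exact arithmetic carried between steps; '≈' marks a value shown rounded to 6 d.p. or computed from one; I and e_prev carry over from the previous line; the table rounds u and y to 3 d.p., halves away from zero)
n=0: y=0, sp=1, e=sp−y=1; I=1, D=e−e_prev=1; u=2·1+1/4·1+3/4·1=3; next y=-3/5·0+1/4·3=0.75
n=1: y=0.75, sp=1, e=sp−y=0.25; I=1.25, D=e−e_prev=-0.75; u=2·0.25+1/4·1.25+3/4·(-0.75)=0.25; next y=-3/5·0.75+1/4·0.25=-0.3875
n=2: y=-0.3875, sp=1, e=sp−y=1.3875; I=2.6375, D=e−e_prev=1.1375; u=2·1.3875+1/4·2.6375+3/4·1.1375=4.2875; next y=-3/5·(-0.3875)+1/4·4.2875=1.304375
n=3: y=1.304375, sp=1, e=sp−y=-0.304375; I=2.333125, D=e−e_prev=-1.691875; u=2·(-0.304375)+1/4·2.333125+3/4·(-1.691875)=-1.294375; next y=-3/5·1.304375+1/4·(-1.294375)≈-1.106219
n=4: y≈-1.106219, sp=1, e=sp−y≈2.106219; I≈4.439344, D=e−e_prev≈2.410594; u=2·2.106219+1/4·4.439344+3/4·2.410594≈7.130219; next y=-3/5·(-1.106219)+1/4·7.130219≈2.446286
n=5: y≈2.446286, sp=1, e=sp−y≈-1.446286; I≈2.993058, D=e−e_prev≈-3.552505; u=2·(-1.446286)+1/4·2.993058+3/4·(-3.552505)≈-4.808686; next y=-3/5·2.446286+1/4·(-4.808686)≈-2.669943
n=6: y≈-2.669943, sp=1, e=sp−y≈3.669943; I≈6.663001, D=e−e_prev≈5.116229; u=2·3.669943+1/4·6.663001+3/4·5.116229≈12.842808; next y=-3/5·(-2.669943)+1/4·12.842808≈4.812668
n=7: y≈4.812668, sp=1, e=sp−y≈-3.812668; I≈2.850333, D=e−e_prev≈-7.482611; u=2·(-3.812668)+1/4·2.850333+3/4·(-7.482611)≈-12.524711; next y=-3/5·4.812668+1/4·(-12.524711)≈-6.018778
n=8: y≈-6.018778, sp=1, e=sp−y≈7.018778; I≈9.869111, D=e−e_prev≈10.831446; u=2·7.018778+1/4·9.869111+3/4·10.831446≈24.628419; next y=-3/5·(-6.018778)+1/4·24.628419≈9.768372
n=9: y≈9.768372, sp=1, e=sp−y≈-8.768372; I≈1.100740, D=e−e_prev≈-15.787150; u=2·(-8.768372)+1/4·1.100740+3/4·(-15.787150)≈-29.101921; next y=-3/5·9.768372+1/4·(-29.101921)≈-13.136503
n=10: y≈-13.136503, sp=1, e=sp−y≈14.136503; I≈15.237243, D=e−e_prev≈22.904875; u=2·14.136503+1/4·15.237243+3/4·22.904875≈49.260974; next y=-3/5·(-13.136503)+1/4·49.260974≈20.197146
n=11: y≈20.197146, sp=1, e=sp−y≈-19.197146; I≈-3.959903, D=e−e_prev≈-33.333649; u=2·(-19.197146)+1/4·(-3.959903)+3/4·(-33.333649)≈-64.384503; next y=-3/5·20.197146+1/4·(-64.384503)≈-28.214413

0 1 3.000 0.000
1 1 0.250 0.750
2 1 4.288 -0.388
3 1 -1.294 1.304
4 1 7.130 -1.106
5 1 -4.809 2.446
6 1 12.843 -2.670
7 1 -12.525 4.813
8 1 24.628 -6.019
9 1 -29.102 9.768
10 1 49.261 -13.137
11 1 -64.385 20.197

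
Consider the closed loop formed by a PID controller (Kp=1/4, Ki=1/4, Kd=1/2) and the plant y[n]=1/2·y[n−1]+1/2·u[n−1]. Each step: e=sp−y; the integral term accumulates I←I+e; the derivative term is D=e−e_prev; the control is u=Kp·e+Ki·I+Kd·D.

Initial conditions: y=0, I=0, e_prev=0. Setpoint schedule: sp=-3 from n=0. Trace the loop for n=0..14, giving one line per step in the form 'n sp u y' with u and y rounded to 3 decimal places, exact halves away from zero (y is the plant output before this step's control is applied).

0 -3 -3.000 0.000
1 -3 -0.750 -1.500
2 -3 -2.250 -1.125
3 -3 -1.969 -1.688
4 -3 -2.438 -1.828
5 -3 -2.496 -2.133
6 -3 -2.684 -2.314
7 -3 -2.761 -2.499
8 -3 -2.848 -2.630
9 -3 -2.897 -2.739
10 -3 -2.938 -2.818
11 -3 -2.963 -2.878
12 -3 -2.981 -2.920
13 -3 -2.992 -2.950
14 -3 -2.999 -2.971

(exact arithmetic carried between steps; '≈' marks a value shown rounded to 6 d.p. or computed from one; I and e_prev carry over from the previous line; the table rounds u and y to 3 d.p., halves away from zero)
n=0: y=0, sp=-3, e=sp−y=-3; I=-3, D=e−e_prev=-3; u=1/4·(-3)+1/4·(-3)+1/2·(-3)=-3; next y=1/2·0+1/2·(-3)=-1.5
n=1: y=-1.5, sp=-3, e=sp−y=-1.5; I=-4.5, D=e−e_prev=1.5; u=1/4·(-1.5)+1/4·(-4.5)+1/2·1.5=-0.75; next y=1/2·(-1.5)+1/2·(-0.75)=-1.125
n=2: y=-1.125, sp=-3, e=sp−y=-1.875; I=-6.375, D=e−e_prev=-0.375; u=1/4·(-1.875)+1/4·(-6.375)+1/2·(-0.375)=-2.25; next y=1/2·(-1.125)+1/2·(-2.25)=-1.6875
n=3: y=-1.6875, sp=-3, e=sp−y=-1.3125; I=-7.6875, D=e−e_prev=0.5625; u=1/4·(-1.3125)+1/4·(-7.6875)+1/2·0.5625=-1.96875; next y=1/2·(-1.6875)+1/2·(-1.96875)=-1.828125
n=4: y=-1.828125, sp=-3, e=sp−y=-1.171875; I=-8.859375, D=e−e_prev=0.140625; u=1/4·(-1.171875)+1/4·(-8.859375)+1/2·0.140625=-2.4375; next y=1/2·(-1.828125)+1/2·(-2.4375)≈-2.132813
n=5: y≈-2.132813, sp=-3, e=sp−y≈-0.867188; I≈-9.726563, D=e−e_prev≈0.304688; u=1/4·(-0.867188)+1/4·(-9.726563)+1/2·0.304688≈-2.496094; next y=1/2·(-2.132813)+1/2·(-2.496094)≈-2.314453
n=6: y≈-2.314453, sp=-3, e=sp−y≈-0.685547; I≈-10.412109, D=e−e_prev≈0.181641; u=1/4·(-0.685547)+1/4·(-10.412109)+1/2·0.181641≈-2.683594; next y=1/2·(-2.314453)+1/2·(-2.683594)≈-2.499023
n=7: y≈-2.499023, sp=-3, e=sp−y≈-0.500977; I≈-10.913086, D=e−e_prev≈0.184570; u=1/4·(-0.500977)+1/4·(-10.913086)+1/2·0.184570≈-2.761230; next y=1/2·(-2.499023)+1/2·(-2.761230)≈-2.630127
n=8: y≈-2.630127, sp=-3, e=sp−y≈-0.369873; I≈-11.282959, D=e−e_prev≈0.131104; u=1/4·(-0.369873)+1/4·(-11.282959)+1/2·0.131104≈-2.847656; next y=1/2·(-2.630127)+1/2·(-2.847656)≈-2.738892
n=9: y≈-2.738892, sp=-3, e=sp−y≈-0.261108; I≈-11.544067, D=e−e_prev≈0.108765; u=1/4·(-0.261108)+1/4·(-11.544067)+1/2·0.108765≈-2.896912; next y=1/2·(-2.738892)+1/2·(-2.896912)≈-2.817902
n=10: y≈-2.817902, sp=-3, e=sp−y≈-0.182098; I≈-11.726166, D=e−e_prev≈0.079010; u=1/4·(-0.182098)+1/4·(-11.726166)+1/2·0.079010≈-2.937561; next y=1/2·(-2.817902)+1/2·(-2.937561)≈-2.877731
n=11: y≈-2.877731, sp=-3, e=sp−y≈-0.122269; I≈-11.848434, D=e−e_prev≈0.059830; u=1/4·(-0.122269)+1/4·(-11.848434)+1/2·0.059830≈-2.962761; next y=1/2·(-2.877731)+1/2·(-2.962761)≈-2.920246
n=12: y≈-2.920246, sp=-3, e=sp−y≈-0.079754; I≈-11.928188, D=e−e_prev≈0.042515; u=1/4·(-0.079754)+1/4·(-11.928188)+1/2·0.042515≈-2.980728; next y=1/2·(-2.920246)+1/2·(-2.980728)≈-2.950487
n=13: y≈-2.950487, sp=-3, e=sp−y≈-0.049513; I≈-11.977701, D=e−e_prev≈0.030241; u=1/4·(-0.049513)+1/4·(-11.977701)+1/2·0.030241≈-2.991683; next y=1/2·(-2.950487)+1/2·(-2.991683)≈-2.971085
n=14: y≈-2.971085, sp=-3, e=sp−y≈-0.028915; I≈-12.006616, D=e−e_prev≈0.020598; u=1/4·(-0.028915)+1/4·(-12.006616)+1/2·0.020598≈-2.998584; next y=1/2·(-2.971085)+1/2·(-2.998584)≈-2.984834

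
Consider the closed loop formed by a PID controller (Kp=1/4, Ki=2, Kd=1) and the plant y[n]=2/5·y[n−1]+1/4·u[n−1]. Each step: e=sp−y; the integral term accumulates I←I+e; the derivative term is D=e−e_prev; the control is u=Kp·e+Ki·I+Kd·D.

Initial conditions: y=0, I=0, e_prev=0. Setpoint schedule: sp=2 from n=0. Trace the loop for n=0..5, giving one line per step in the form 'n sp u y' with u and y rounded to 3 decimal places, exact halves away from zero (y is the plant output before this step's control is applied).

0 2 6.500 0.000
1 2 3.219 1.625
2 2 6.147 1.455
3 2 4.910 2.119
4 2 5.479 2.075
5 2 4.880 2.200

(exact arithmetic carried between steps; '≈' marks a value shown rounded to 6 d.p. or computed from one; I and e_prev carry over from the previous line; the table rounds u and y to 3 d.p., halves away from zero)
n=0: y=0, sp=2, e=sp−y=2; I=2, D=e−e_prev=2; u=1/4·2+2·2+1·2=6.5; next y=2/5·0+1/4·6.5=1.625
n=1: y=1.625, sp=2, e=sp−y=0.375; I=2.375, D=e−e_prev=-1.625; u=1/4·0.375+2·2.375+1·(-1.625)=3.21875; next y=2/5·1.625+1/4·3.21875≈1.454688
n=2: y≈1.454688, sp=2, e=sp−y≈0.545313; I≈2.920313, D=e−e_prev≈0.170313; u=1/4·0.545313+2·2.920313+1·0.170313≈6.147266; next y=2/5·1.454688+1/4·6.147266≈2.118691
n=3: y≈2.118691, sp=2, e=sp−y≈-0.118691; I≈2.801621, D=e−e_prev≈-0.664004; u=1/4·(-0.118691)+2·2.801621+1·(-0.664004)≈4.909565; next y=2/5·2.118691+1/4·4.909565≈2.074868
n=4: y≈2.074868, sp=2, e=sp−y≈-0.074868; I≈2.726753, D=e−e_prev≈0.043823; u=1/4·(-0.074868)+2·2.726753+1·0.043823≈5.478613; next y=2/5·2.074868+1/4·5.478613≈2.199600
n=5: y≈2.199600, sp=2, e=sp−y≈-0.199600; I≈2.527153, D=e−e_prev≈-0.124732; u=1/4·(-0.199600)+2·2.527153+1·(-0.124732)≈4.879673; next y=2/5·2.199600+1/4·4.879673≈2.099758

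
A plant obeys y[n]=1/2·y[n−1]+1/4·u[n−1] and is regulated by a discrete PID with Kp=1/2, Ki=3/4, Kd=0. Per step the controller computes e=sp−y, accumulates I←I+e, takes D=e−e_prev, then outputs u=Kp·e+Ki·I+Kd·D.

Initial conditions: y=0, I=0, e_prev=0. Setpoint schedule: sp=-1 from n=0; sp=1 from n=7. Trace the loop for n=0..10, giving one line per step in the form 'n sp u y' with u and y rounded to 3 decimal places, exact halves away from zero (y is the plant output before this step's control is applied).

0 -1 -1.250 0.000
1 -1 -1.609 -0.313
2 -1 -1.817 -0.559
3 -1 -1.930 -0.734
4 -1 -1.985 -0.849
5 -1 -2.008 -0.921
6 -1 -2.016 -0.963
7 1 0.485 -0.985
8 1 1.206 -0.371
9 1 1.626 0.116
10 1 1.853 0.464

(exact arithmetic carried between steps; '≈' marks a value shown rounded to 6 d.p. or computed from one; I and e_prev carry over from the previous line; the table rounds u and y to 3 d.p., halves away from zero)
n=0: y=0, sp=-1, e=sp−y=-1; I=-1, D=e−e_prev=-1; u=1/2·(-1)+3/4·(-1)+0·(-1)=-1.25; next y=1/2·0+1/4·(-1.25)=-0.3125
n=1: y=-0.3125, sp=-1, e=sp−y=-0.6875; I=-1.6875, D=e−e_prev=0.3125; u=1/2·(-0.6875)+3/4·(-1.6875)+0·0.3125=-1.609375; next y=1/2·(-0.3125)+1/4·(-1.609375)≈-0.558594
n=2: y≈-0.558594, sp=-1, e=sp−y≈-0.441406; I≈-2.128906, D=e−e_prev≈0.246094; u=1/2·(-0.441406)+3/4·(-2.128906)+0·0.246094≈-1.817383; next y=1/2·(-0.558594)+1/4·(-1.817383)≈-0.733643
n=3: y≈-0.733643, sp=-1, e=sp−y≈-0.266357; I≈-2.395264, D=e−e_prev≈0.175049; u=1/2·(-0.266357)+3/4·(-2.395264)+0·0.175049≈-1.929626; next y=1/2·(-0.733643)+1/4·(-1.929626)≈-0.849228
n=4: y≈-0.849228, sp=-1, e=sp−y≈-0.150772; I≈-2.546036, D=e−e_prev≈0.115585; u=1/2·(-0.150772)+3/4·(-2.546036)+0·0.115585≈-1.984913; next y=1/2·(-0.849228)+1/4·(-1.984913)≈-0.920842
n=5: y≈-0.920842, sp=-1, e=sp−y≈-0.079158; I≈-2.625194, D=e−e_prev≈0.071614; u=1/2·(-0.079158)+3/4·(-2.625194)+0·0.071614≈-2.008474; next y=1/2·(-0.920842)+1/4·(-2.008474)≈-0.962540
n=6: y≈-0.962540, sp=-1, e=sp−y≈-0.037460; I≈-2.662654, D=e−e_prev≈0.041697; u=1/2·(-0.037460)+3/4·(-2.662654)+0·0.041697≈-2.015721; next y=1/2·(-0.962540)+1/4·(-2.015721)≈-0.985200
n=7: y≈-0.985200, sp=1, e=sp−y≈1.985200; I≈-0.677454, D=e−e_prev≈2.022660; u=1/2·1.985200+3/4·(-0.677454)+0·2.022660≈0.484509; next y=1/2·(-0.985200)+1/4·0.484509≈-0.371473
n=8: y≈-0.371473, sp=1, e=sp−y≈1.371473; I≈0.694019, D=e−e_prev≈-0.613727; u=1/2·1.371473+3/4·0.694019+0·(-0.613727)≈1.206250; next y=1/2·(-0.371473)+1/4·1.206250≈0.115826
n=9: y≈0.115826, sp=1, e=sp−y≈0.884174; I≈1.578192, D=e−e_prev≈-0.487299; u=1/2·0.884174+3/4·1.578192+0·(-0.487299)≈1.625731; next y=1/2·0.115826+1/4·1.625731≈0.464346
n=10: y≈0.464346, sp=1, e=sp−y≈0.535654; I≈2.113846, D=e−e_prev≈-0.348520; u=1/2·0.535654+3/4·2.113846+0·(-0.348520)≈1.853212; next y=1/2·0.464346+1/4·1.853212≈0.695476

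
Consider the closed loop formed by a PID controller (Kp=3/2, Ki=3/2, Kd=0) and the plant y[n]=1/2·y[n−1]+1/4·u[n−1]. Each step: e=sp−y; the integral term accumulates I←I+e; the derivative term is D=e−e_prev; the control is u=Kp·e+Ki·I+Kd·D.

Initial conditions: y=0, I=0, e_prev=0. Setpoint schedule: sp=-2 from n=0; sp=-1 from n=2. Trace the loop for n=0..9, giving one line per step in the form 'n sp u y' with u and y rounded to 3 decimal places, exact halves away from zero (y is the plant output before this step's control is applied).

(exact arithmetic carried between steps; '≈' marks a value shown rounded to 6 d.p. or computed from one; I and e_prev carry over from the previous line; the table rounds u and y to 3 d.p., halves away from zero)
n=0: y=0, sp=-2, e=sp−y=-2; I=-2, D=e−e_prev=-2; u=3/2·(-2)+3/2·(-2)+0·(-2)=-6; next y=1/2·0+1/4·(-6)=-1.5
n=1: y=-1.5, sp=-2, e=sp−y=-0.5; I=-2.5, D=e−e_prev=1.5; u=3/2·(-0.5)+3/2·(-2.5)+0·1.5=-4.5; next y=1/2·(-1.5)+1/4·(-4.5)=-1.875
n=2: y=-1.875, sp=-1, e=sp−y=0.875; I=-1.625, D=e−e_prev=1.375; u=3/2·0.875+3/2·(-1.625)+0·1.375=-1.125; next y=1/2·(-1.875)+1/4·(-1.125)=-1.21875
n=3: y=-1.21875, sp=-1, e=sp−y=0.21875; I=-1.40625, D=e−e_prev=-0.65625; u=3/2·0.21875+3/2·(-1.40625)+0·(-0.65625)=-1.78125; next y=1/2·(-1.21875)+1/4·(-1.78125)≈-1.054688
n=4: y≈-1.054688, sp=-1, e=sp−y≈0.054688; I≈-1.351563, D=e−e_prev≈-0.164063; u=3/2·0.054688+3/2·(-1.351563)+0·(-0.164063)≈-1.945313; next y=1/2·(-1.054688)+1/4·(-1.945313)≈-1.013672
n=5: y≈-1.013672, sp=-1, e=sp−y≈0.013672; I≈-1.337891, D=e−e_prev≈-0.041016; u=3/2·0.013672+3/2·(-1.337891)+0·(-0.041016)≈-1.986328; next y=1/2·(-1.013672)+1/4·(-1.986328)≈-1.003418
n=6: y≈-1.003418, sp=-1, e=sp−y≈0.003418; I≈-1.334473, D=e−e_prev≈-0.010254; u=3/2·0.003418+3/2·(-1.334473)+0·(-0.010254)≈-1.996582; next y=1/2·(-1.003418)+1/4·(-1.996582)≈-1.000854
n=7: y≈-1.000854, sp=-1, e=sp−y≈0.000854; I≈-1.333618, D=e−e_prev≈-0.002563; u=3/2·0.000854+3/2·(-1.333618)+0·(-0.002563)≈-1.999146; next y=1/2·(-1.000854)+1/4·(-1.999146)≈-1.000214
n=8: y≈-1.000214, sp=-1, e=sp−y≈0.000214; I≈-1.333405, D=e−e_prev≈-0.000641; u=3/2·0.000214+3/2·(-1.333405)+0·(-0.000641)≈-1.999786; next y=1/2·(-1.000214)+1/4·(-1.999786)≈-1.000053
n=9: y≈-1.000053, sp=-1, e=sp−y≈0.000053; I≈-1.333351, D=e−e_prev≈-0.000160; u=3/2·0.000053+3/2·(-1.333351)+0·(-0.000160)≈-1.999947; next y=1/2·(-1.000053)+1/4·(-1.999947)≈-1.000013

0 -2 -6.000 0.000
1 -2 -4.500 -1.500
2 -1 -1.125 -1.875
3 -1 -1.781 -1.219
4 -1 -1.945 -1.055
5 -1 -1.986 -1.014
6 -1 -1.997 -1.003
7 -1 -1.999 -1.001
8 -1 -2.000 -1.000
9 -1 -2.000 -1.000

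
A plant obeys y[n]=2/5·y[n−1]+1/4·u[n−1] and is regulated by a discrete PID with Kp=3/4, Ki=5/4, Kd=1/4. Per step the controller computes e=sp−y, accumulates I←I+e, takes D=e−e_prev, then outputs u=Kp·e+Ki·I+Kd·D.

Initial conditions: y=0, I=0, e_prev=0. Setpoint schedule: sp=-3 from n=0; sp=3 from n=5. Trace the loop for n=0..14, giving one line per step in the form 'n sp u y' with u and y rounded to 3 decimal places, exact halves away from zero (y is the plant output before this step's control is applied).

0 -3 -6.750 0.000
1 -3 -5.953 -1.688
2 -3 -6.945 -2.163
3 -3 -7.124 -2.602
4 -3 -7.236 -2.822
5 3 6.247 -2.938
6 3 4.660 0.387
7 3 6.659 1.320
8 3 7.028 2.193
9 3 7.262 2.634
10 3 7.301 2.869
11 3 7.290 2.973
12 3 7.263 3.012
13 3 7.238 3.020
14 3 7.221 3.018

(exact arithmetic carried between steps; '≈' marks a value shown rounded to 6 d.p. or computed from one; I and e_prev carry over from the previous line; the table rounds u and y to 3 d.p., halves away from zero)
n=0: y=0, sp=-3, e=sp−y=-3; I=-3, D=e−e_prev=-3; u=3/4·(-3)+5/4·(-3)+1/4·(-3)=-6.75; next y=2/5·0+1/4·(-6.75)=-1.6875
n=1: y=-1.6875, sp=-3, e=sp−y=-1.3125; I=-4.3125, D=e−e_prev=1.6875; u=3/4·(-1.3125)+5/4·(-4.3125)+1/4·1.6875=-5.953125; next y=2/5·(-1.6875)+1/4·(-5.953125)≈-2.163281
n=2: y≈-2.163281, sp=-3, e=sp−y≈-0.836719; I≈-5.149219, D=e−e_prev≈0.475781; u=3/4·(-0.836719)+5/4·(-5.149219)+1/4·0.475781≈-6.945117; next y=2/5·(-2.163281)+1/4·(-6.945117)≈-2.601592
n=3: y≈-2.601592, sp=-3, e=sp−y≈-0.398408; I≈-5.547627, D=e−e_prev≈0.438311; u=3/4·(-0.398408)+5/4·(-5.547627)+1/4·0.438311≈-7.123762; next y=2/5·(-2.601592)+1/4·(-7.123762)≈-2.821577
n=4: y≈-2.821577, sp=-3, e=sp−y≈-0.178423; I≈-5.726050, D=e−e_prev≈0.219985; u=3/4·(-0.178423)+5/4·(-5.726050)+1/4·0.219985≈-7.236383; next y=2/5·(-2.821577)+1/4·(-7.236383)≈-2.937727
n=5: y≈-2.937727, sp=3, e=sp−y≈5.937727; I≈0.211677, D=e−e_prev≈6.116149; u=3/4·5.937727+5/4·0.211677+1/4·6.116149≈6.246928; next y=2/5·(-2.937727)+1/4·6.246928≈0.386641
n=6: y≈0.386641, sp=3, e=sp−y≈2.613359; I≈2.825035, D=e−e_prev≈-3.324368; u=3/4·2.613359+5/4·2.825035+1/4·(-3.324368)≈4.660221; next y=2/5·0.386641+1/4·4.660221≈1.319712
n=7: y≈1.319712, sp=3, e=sp−y≈1.680288; I≈4.505324, D=e−e_prev≈-0.933070; u=3/4·1.680288+5/4·4.505324+1/4·(-0.933070)≈6.658603; next y=2/5·1.319712+1/4·6.658603≈2.192535
n=8: y≈2.192535, sp=3, e=sp−y≈0.807465; I≈5.312788, D=e−e_prev≈-0.872824; u=3/4·0.807465+5/4·5.312788+1/4·(-0.872824)≈7.028378; next y=2/5·2.192535+1/4·7.028378≈2.634109
n=9: y≈2.634109, sp=3, e=sp−y≈0.365891; I≈5.678679, D=e−e_prev≈-0.441573; u=3/4·0.365891+5/4·5.678679+1/4·(-0.441573)≈7.262375; next y=2/5·2.634109+1/4·7.262375≈2.869237
n=10: y≈2.869237, sp=3, e=sp−y≈0.130763; I≈5.809442, D=e−e_prev≈-0.235129; u=3/4·0.130763+5/4·5.809442+1/4·(-0.235129)≈7.301093; next y=2/5·2.869237+1/4·7.301093≈2.972968
n=11: y≈2.972968, sp=3, e=sp−y≈0.027032; I≈5.836474, D=e−e_prev≈-0.103731; u=3/4·0.027032+5/4·5.836474+1/4·(-0.103731)≈7.289934; next y=2/5·2.972968+1/4·7.289934≈3.011671
n=12: y≈3.011671, sp=3, e=sp−y≈-0.011671; I≈5.824804, D=e−e_prev≈-0.038703; u=3/4·(-0.011671)+5/4·5.824804+1/4·(-0.038703)≈7.262576; next y=2/5·3.011671+1/4·7.262576≈3.020312
n=13: y≈3.020312, sp=3, e=sp−y≈-0.020312; I≈5.804491, D=e−e_prev≈-0.008641; u=3/4·(-0.020312)+5/4·5.804491+1/4·(-0.008641)≈7.238220; next y=2/5·3.020312+1/4·7.238220≈3.017680
n=14: y≈3.017680, sp=3, e=sp−y≈-0.017680; I≈5.786812, D=e−e_prev≈0.002632; u=3/4·(-0.017680)+5/4·5.786812+1/4·0.002632≈7.220913; next y=2/5·3.017680+1/4·7.220913≈3.012300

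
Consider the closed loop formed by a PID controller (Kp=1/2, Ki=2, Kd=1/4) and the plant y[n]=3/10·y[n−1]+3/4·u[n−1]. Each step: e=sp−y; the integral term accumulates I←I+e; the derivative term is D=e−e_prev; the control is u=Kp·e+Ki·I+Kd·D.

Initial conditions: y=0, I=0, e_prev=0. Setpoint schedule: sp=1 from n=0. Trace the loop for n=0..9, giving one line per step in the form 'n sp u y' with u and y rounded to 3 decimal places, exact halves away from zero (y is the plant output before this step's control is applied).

0 1 2.750 0.000
1 1 -1.172 2.063
2 1 3.606 -0.260
3 1 -2.393 2.626
4 1 5.067 -1.006
5 1 -4.216 3.498
6 1 7.344 -2.113
7 1 -7.047 4.874
8 1 10.868 -3.823
9 1 -11.435 7.004

(exact arithmetic carried between steps; '≈' marks a value shown rounded to 6 d.p. or computed from one; I and e_prev carry over from the previous line; the table rounds u and y to 3 d.p., halves away from zero)
n=0: y=0, sp=1, e=sp−y=1; I=1, D=e−e_prev=1; u=1/2·1+2·1+1/4·1=2.75; next y=3/10·0+3/4·2.75=2.0625
n=1: y=2.0625, sp=1, e=sp−y=-1.0625; I=-0.0625, D=e−e_prev=-2.0625; u=1/2·(-1.0625)+2·(-0.0625)+1/4·(-2.0625)=-1.171875; next y=3/10·2.0625+3/4·(-1.171875)≈-0.260156
n=2: y≈-0.260156, sp=1, e=sp−y≈1.260156; I≈1.197656, D=e−e_prev≈2.322656; u=1/2·1.260156+2·1.197656+1/4·2.322656≈3.606055; next y=3/10·(-0.260156)+3/4·3.606055≈2.626494
n=3: y≈2.626494, sp=1, e=sp−y≈-1.626494; I≈-0.428838, D=e−e_prev≈-2.886650; u=1/2·(-1.626494)+2·(-0.428838)+1/4·(-2.886650)≈-2.392585; next y=3/10·2.626494+3/4·(-2.392585)≈-1.006491
n=4: y≈-1.006491, sp=1, e=sp−y≈2.006491; I≈1.577653, D=e−e_prev≈3.632985; u=1/2·2.006491+2·1.577653+1/4·3.632985≈5.066798; next y=3/10·(-1.006491)+3/4·5.066798≈3.498151
n=5: y≈3.498151, sp=1, e=sp−y≈-2.498151; I≈-0.920498, D=e−e_prev≈-4.504642; u=1/2·(-2.498151)+2·(-0.920498)+1/4·(-4.504642)≈-4.216232; next y=3/10·3.498151+3/4·(-4.216232)≈-2.112729
n=6: y≈-2.112729, sp=1, e=sp−y≈3.112729; I≈2.192231, D=e−e_prev≈5.610880; u=1/2·3.112729+2·2.192231+1/4·5.610880≈7.343545; next y=3/10·(-2.112729)+3/4·7.343545≈4.873841
n=7: y≈4.873841, sp=1, e=sp−y≈-3.873841; I≈-1.681610, D=e−e_prev≈-6.986569; u=1/2·(-3.873841)+2·(-1.681610)+1/4·(-6.986569)≈-7.046782; next y=3/10·4.873841+3/4·(-7.046782)≈-3.822935
n=8: y≈-3.822935, sp=1, e=sp−y≈4.822935; I≈3.141325, D=e−e_prev≈8.696775; u=1/2·4.822935+2·3.141325+1/4·8.696775≈10.868310; next y=3/10·(-3.822935)+3/4·10.868310≈7.004352
n=9: y≈7.004352, sp=1, e=sp−y≈-6.004352; I≈-2.863028, D=e−e_prev≈-10.827287; u=1/2·(-6.004352)+2·(-2.863028)+1/4·(-10.827287)≈-11.435054; next y=3/10·7.004352+3/4·(-11.435054)≈-6.474984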